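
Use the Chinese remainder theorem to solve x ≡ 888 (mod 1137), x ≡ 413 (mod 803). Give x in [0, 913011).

Write x = 888 + 1137·k. Then 1137·k ≡ 413 − 888 ≡ 328 (mod 803).
Need 1137⁻¹ mod 803. Extended Euclid on (803, 334):
803 = 2×334 + 135
334 = 2×135 + 64
135 = 2×64 + 7
64 = 9×7 + 1
7 = 7×1 + 0
Back-substitute:
1 = 64 − 9·7
1 = −9·135 + 19·64
1 = 19·334 − 47·135
1 = −47·803 + 113·334
1137⁻¹ ≡ 113 (mod 803), so k ≡ 113·328 ≡ 126 (mod 803).
x = 888 + 1137·126 = 144150.

144150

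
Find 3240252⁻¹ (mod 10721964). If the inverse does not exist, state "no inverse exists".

no inverse exists

Euclidean algorithm on 10721964, 3240252:
10721964 = 3·3240252 + 1001208
3240252 = 3·1001208 + 236628
1001208 = 4·236628 + 54696
236628 = 4·54696 + 17844
54696 = 3·17844 + 1164
17844 = 15·1164 + 384
1164 = 3·384 + 12
384 = 32·12 + 0
The gcd is 12, not 1, hence no inverse exists.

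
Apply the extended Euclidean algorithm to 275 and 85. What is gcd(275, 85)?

Repeated division:
275 = 3·85 + 20
85 = 4·20 + 5
20 = 4·5 + 0
gcd(275, 85) = 5.
Back-substituting:
5 = 85 − 4·20
5 = −4·275 + 13·85
So 5 = (-4)·275 + (13)·85.

5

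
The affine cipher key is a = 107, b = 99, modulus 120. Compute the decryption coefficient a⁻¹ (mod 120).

gcd(120, 107) by repeated division:
120 = 1×107 + 13
107 = 8×13 + 3
13 = 4×3 + 1
3 = 3×1 + 0
Since gcd(107, 120) = 1, back-substitute to write 1 as a combination:
1 = 13 − 4·3
1 = −4·107 + 33·13
1 = 33·120 − 37·107
Thus 107·(-37) ≡ 1 (mod 120); reducing, -37 mod 120 = 83.

83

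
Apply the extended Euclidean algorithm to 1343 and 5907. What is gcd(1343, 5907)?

1

Euclidean algorithm:
5907 = 4·1343 + 535
1343 = 2·535 + 273
535 = 1·273 + 262
273 = 1·262 + 11
262 = 23·11 + 9
11 = 1·9 + 2
9 = 4·2 + 1
2 = 2·1 + 0
gcd(1343, 5907) = 1.
Working backward:
1 = 9 − 4·2
1 = −4·11 + 5·9
1 = 5·262 − 119·11
1 = −119·273 + 124·262
1 = 124·535 − 243·273
1 = −243·1343 + 610·535
1 = 610·5907 − 2683·1343
So 1 = (610)·5907 + (-2683)·1343.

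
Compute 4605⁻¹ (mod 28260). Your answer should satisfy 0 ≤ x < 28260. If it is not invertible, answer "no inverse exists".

Euclidean algorithm on 28260, 4605:
28260 = 6*4605 + 630
4605 = 7*630 + 195
630 = 3*195 + 45
195 = 4*45 + 15
45 = 3*15 + 0
The gcd is 15, not 1, hence no inverse exists.

no inverse exists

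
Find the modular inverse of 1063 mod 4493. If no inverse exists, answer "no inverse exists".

1044

Extended Euclidean algorithm:
4493 = 4·1063 + 241
1063 = 4·241 + 99
241 = 2·99 + 43
99 = 2·43 + 13
43 = 3·13 + 4
13 = 3·4 + 1
4 = 4·1 + 0
gcd = 1, so the inverse exists. Back-substitute:
1 = 13 − 3·4
1 = −3·43 + 10·13
1 = 10·99 − 23·43
1 = −23·241 + 56·99
1 = 56·1063 − 247·241
1 = −247·4493 + 1044·1063
So 1063·1044 ≡ 1 (mod 4493).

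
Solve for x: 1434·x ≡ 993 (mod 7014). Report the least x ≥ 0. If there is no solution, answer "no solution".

gcd(1434, 7014):
7014 = 4×1434 + 1278
1434 = 1×1278 + 156
1278 = 8×156 + 30
156 = 5×30 + 6
30 = 5×6 + 0
gcd = 6, but 6 ∤ 993, so the congruence has no solution.

no solution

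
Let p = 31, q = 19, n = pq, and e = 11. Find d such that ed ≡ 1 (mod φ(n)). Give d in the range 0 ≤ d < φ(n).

491

φ(n) = (p−1)(q−1) = 30·18 = 540.
Need d with 11·d ≡ 1 (mod 540). Apply the extended Euclidean algorithm:
540 = 49·11 + 1
11 = 11·1 + 0
Back-substitute:
1 = 540 − 49·11
So 11·(-49) ≡ 1 (mod 540), hence d ≡ -49 ≡ 491 (mod 540).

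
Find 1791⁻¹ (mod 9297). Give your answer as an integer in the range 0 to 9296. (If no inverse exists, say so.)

no inverse exists

Euclidean algorithm on 9297, 1791:
9297 = 5×1791 + 342
1791 = 5×342 + 81
342 = 4×81 + 18
81 = 4×18 + 9
18 = 2×9 + 0
The gcd is 9, not 1, hence no inverse exists.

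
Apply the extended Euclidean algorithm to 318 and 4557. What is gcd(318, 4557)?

Euclidean algorithm:
4557 = 14×318 + 105
318 = 3×105 + 3
105 = 35×3 + 0
gcd(318, 4557) = 3.
Express as a combination:
3 = 318 − 3·105
3 = −3·4557 + 43·318
So 3 = (-3)·4557 + (43)·318.

3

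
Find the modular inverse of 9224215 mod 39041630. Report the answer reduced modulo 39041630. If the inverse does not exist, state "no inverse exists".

no inverse exists

Euclidean algorithm on 39041630, 9224215:
39041630 = 4×9224215 + 2144770
9224215 = 4×2144770 + 645135
2144770 = 3×645135 + 209365
645135 = 3×209365 + 17040
209365 = 12×17040 + 4885
17040 = 3×4885 + 2385
4885 = 2×2385 + 115
2385 = 20×115 + 85
115 = 1×85 + 30
85 = 2×30 + 25
30 = 1×25 + 5
25 = 5×5 + 0
Since gcd = 5 > 1, 9224215 is not a unit mod 39041630.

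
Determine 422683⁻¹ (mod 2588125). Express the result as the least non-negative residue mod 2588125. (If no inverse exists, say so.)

Run Euclid on (2588125, 422683):
2588125 = 6·422683 + 52027
422683 = 8·52027 + 6467
52027 = 8·6467 + 291
6467 = 22·291 + 65
291 = 4·65 + 31
65 = 2·31 + 3
31 = 10·3 + 1
3 = 3·1 + 0
Since gcd(422683, 2588125) = 1, back-substitute to write 1 as a combination:
1 = 31 − 10·3
1 = −10·65 + 21·31
1 = 21·291 − 94·65
1 = −94·6467 + 2089·291
1 = 2089·52027 − 16806·6467
1 = −16806·422683 + 136537·52027
1 = 136537·2588125 − 836028·422683
Thus 422683·(-836028) ≡ 1 (mod 2588125); reducing, -836028 mod 2588125 = 1752097.

1752097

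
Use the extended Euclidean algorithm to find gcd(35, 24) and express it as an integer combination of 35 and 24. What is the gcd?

Euclidean algorithm:
35 = 1·24 + 11
24 = 2·11 + 2
11 = 5·2 + 1
2 = 2·1 + 0
gcd(35, 24) = 1.
Working backward:
1 = 11 − 5·2
1 = −5·24 + 11·11
1 = 11·35 − 16·24
So 1 = (11)·35 + (-16)·24.

1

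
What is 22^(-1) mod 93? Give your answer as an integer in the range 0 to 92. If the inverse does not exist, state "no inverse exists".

55

Extended Euclidean algorithm:
93 = 4·22 + 5
22 = 4·5 + 2
5 = 2·2 + 1
2 = 2·1 + 0
Since gcd(22, 93) = 1, back-substitute to write 1 as a combination:
1 = 5 − 2·2
1 = −2·22 + 9·5
1 = 9·93 − 38·22
Thus 22·(-38) ≡ 1 (mod 93); reducing, -38 mod 93 = 55.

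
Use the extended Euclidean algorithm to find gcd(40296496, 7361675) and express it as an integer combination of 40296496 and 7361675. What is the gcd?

Repeated division:
40296496 = 5·7361675 + 3488121
7361675 = 2·3488121 + 385433
3488121 = 9·385433 + 19224
385433 = 20·19224 + 953
19224 = 20·953 + 164
953 = 5·164 + 133
164 = 1·133 + 31
133 = 4·31 + 9
31 = 3·9 + 4
9 = 2·4 + 1
4 = 4·1 + 0
gcd(40296496, 7361675) = 1.
Working backward:
1 = 9 − 2·4
1 = −2·31 + 7·9
1 = 7·133 − 30·31
1 = −30·164 + 37·133
1 = 37·953 − 215·164
1 = −215·19224 + 4337·953
1 = 4337·385433 − 86955·19224
1 = −86955·3488121 + 786932·385433
1 = 786932·7361675 − 1660819·3488121
1 = −1660819·40296496 + 9091027·7361675
So 1 = (-1660819)·40296496 + (9091027)·7361675.

1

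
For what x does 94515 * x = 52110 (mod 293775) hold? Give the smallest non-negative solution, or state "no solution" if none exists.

First find gcd(94515, 293775):
293775 = 3×94515 + 10230
94515 = 9×10230 + 2445
10230 = 4×2445 + 450
2445 = 5×450 + 195
450 = 2×195 + 60
195 = 3×60 + 15
60 = 4×15 + 0
gcd = 15 and 15 | 52110, so solutions exist. Divide through by 15: 6301x ≡ 3474 (mod 19585).
Now find 6301⁻¹ mod 19585:
19585 = 3×6301 + 682
6301 = 9×682 + 163
682 = 4×163 + 30
163 = 5×30 + 13
30 = 2×13 + 4
13 = 3×4 + 1
4 = 4×1 + 0
Back-substitute:
1 = 13 − 3·4
1 = −3·30 + 7·13
1 = 7·163 − 38·30
1 = −38·682 + 159·163
1 = 159·6301 − 1469·682
1 = −1469·19585 + 4566·6301
So 6301⁻¹ ≡ 4566 (mod 19585).
Then x ≡ 4566·3474 ≡ 18019 (mod 19585); the smallest non-negative solution is x = 18019.

18019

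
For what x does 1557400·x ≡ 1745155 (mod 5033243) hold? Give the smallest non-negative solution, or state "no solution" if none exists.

First find gcd(1557400, 5033243):
5033243 = 3*1557400 + 361043
1557400 = 4*361043 + 113228
361043 = 3*113228 + 21359
113228 = 5*21359 + 6433
21359 = 3*6433 + 2060
6433 = 3*2060 + 253
2060 = 8*253 + 36
253 = 7*36 + 1
36 = 36*1 + 0
gcd = 1, so a unique solution mod 5033243 exists.
Back-substitute for the Bézout coefficients:
1 = 253 − 7·36
1 = −7·2060 + 57·253
1 = 57·6433 − 178·2060
1 = −178·21359 + 591·6433
1 = 591·113228 − 3133·21359
1 = −3133·361043 + 9990·113228
1 = 9990·1557400 − 43093·361043
1 = −43093·5033243 + 139269·1557400
So 1557400·(139269) ≡ 1 (mod 5033243), giving 1557400⁻¹ ≡ 139269.
x ≡ 1557400⁻¹·1745155 ≡ 139269·1745155 ≡ 753711 (mod 5033243).

753711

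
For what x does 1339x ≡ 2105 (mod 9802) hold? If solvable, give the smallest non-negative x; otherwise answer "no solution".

gcd(1339, 9802):
9802 = 7·1339 + 429
1339 = 3·429 + 52
429 = 8·52 + 13
52 = 4·13 + 0
gcd = 13, but 13 ∤ 2105, so the congruence has no solution.

no solution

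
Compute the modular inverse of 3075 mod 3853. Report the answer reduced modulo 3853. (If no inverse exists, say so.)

104

Extended Euclidean algorithm:
3853 = 1*3075 + 778
3075 = 3*778 + 741
778 = 1*741 + 37
741 = 20*37 + 1
37 = 37*1 + 0
The gcd is 1. Working backward:
1 = 741 − 20·37
1 = −20·778 + 21·741
1 = 21·3075 − 83·778
1 = −83·3853 + 104·3075
So 3075·104 ≡ 1 (mod 3853).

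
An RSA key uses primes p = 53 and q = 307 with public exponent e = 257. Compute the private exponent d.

φ(n) = (p−1)(q−1) = 52·306 = 15912.
Need d with 257·d ≡ 1 (mod 15912). Apply the extended Euclidean algorithm:
15912 = 61×257 + 235
257 = 1×235 + 22
235 = 10×22 + 15
22 = 1×15 + 7
15 = 2×7 + 1
7 = 7×1 + 0
Back-substitute:
1 = 15 − 2·7
1 = −2·22 + 3·15
1 = 3·235 − 32·22
1 = −32·257 + 35·235
1 = 35·15912 − 2167·257
So 257·(-2167) ≡ 1 (mod 15912), hence d ≡ -2167 ≡ 13745 (mod 15912).

13745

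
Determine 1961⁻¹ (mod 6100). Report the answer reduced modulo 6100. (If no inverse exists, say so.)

Apply the Euclidean algorithm to 6100 and 1961:
6100 = 3×1961 + 217
1961 = 9×217 + 8
217 = 27×8 + 1
8 = 8×1 + 0
The gcd is 1. Working backward:
1 = 217 − 27·8
1 = −27·1961 + 244·217
1 = 244·6100 − 759·1961
So 1961·(-759) ≡ 1 (mod 6100), and -759 ≡ 5341 (mod 6100).

5341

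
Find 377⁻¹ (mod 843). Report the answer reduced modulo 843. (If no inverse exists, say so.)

161

Run Euclid on (843, 377):
843 = 2×377 + 89
377 = 4×89 + 21
89 = 4×21 + 5
21 = 4×5 + 1
5 = 5×1 + 0
gcd = 1, so the inverse exists. Back-substitute:
1 = 21 − 4·5
1 = −4·89 + 17·21
1 = 17·377 − 72·89
1 = −72·843 + 161·377
So 377·161 ≡ 1 (mod 843).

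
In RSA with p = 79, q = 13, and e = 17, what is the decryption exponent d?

φ(n) = (p−1)(q−1) = 78·12 = 936.
Need d with 17·d ≡ 1 (mod 936). Apply the extended Euclidean algorithm:
936 = 55×17 + 1
17 = 17×1 + 0
Back-substitute:
1 = 936 − 55·17
So 17·(-55) ≡ 1 (mod 936), hence d ≡ -55 ≡ 881 (mod 936).

881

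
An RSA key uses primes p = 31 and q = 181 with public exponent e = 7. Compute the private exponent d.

1543

φ(n) = (p−1)(q−1) = 30·180 = 5400.
Need d with 7·d ≡ 1 (mod 5400). Apply the extended Euclidean algorithm:
5400 = 771·7 + 3
7 = 2·3 + 1
3 = 3·1 + 0
Back-substitute:
1 = 7 − 2·3
1 = −2·5400 + 1543·7
So 7·1543 ≡ 1 (mod 5400), hence d = 1543.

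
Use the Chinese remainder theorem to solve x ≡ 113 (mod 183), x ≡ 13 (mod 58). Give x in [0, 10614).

6335

Write x = 113 + 183·k. Then 183·k ≡ 13 − 113 ≡ 16 (mod 58).
Need 183⁻¹ mod 58. Extended Euclid on (58, 9):
58 = 6·9 + 4
9 = 2·4 + 1
4 = 4·1 + 0
Back-substitute:
1 = 9 − 2·4
1 = −2·58 + 13·9
183⁻¹ ≡ 13 (mod 58), so k ≡ 13·16 ≡ 34 (mod 58).
x = 113 + 183·34 = 6335.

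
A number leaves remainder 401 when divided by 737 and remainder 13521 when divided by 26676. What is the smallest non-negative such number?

15058785

Write x = 401 + 737·k. Then 737·k ≡ 13521 − 401 ≡ 13120 (mod 26676).
Need 737⁻¹ mod 26676. Extended Euclid on (26676, 737):
26676 = 36*737 + 144
737 = 5*144 + 17
144 = 8*17 + 8
17 = 2*8 + 1
8 = 8*1 + 0
Back-substitute:
1 = 17 − 2·8
1 = −2·144 + 17·17
1 = 17·737 − 87·144
1 = −87·26676 + 3149·737
737⁻¹ ≡ 3149 (mod 26676), so k ≡ 3149·13120 ≡ 20432 (mod 26676).
x = 401 + 737·20432 = 15058785.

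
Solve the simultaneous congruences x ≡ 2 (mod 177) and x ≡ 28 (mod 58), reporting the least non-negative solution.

4958

Write x = 2 + 177·k. Then 177·k ≡ 28 − 2 ≡ 26 (mod 58).
Need 177⁻¹ mod 58. Extended Euclid on (58, 3):
58 = 19*3 + 1
3 = 3*1 + 0
Back-substitute:
1 = 58 − 19·3
177⁻¹ ≡ 39 (mod 58), so k ≡ 39·26 ≡ 28 (mod 58).
x = 2 + 177·28 = 4958.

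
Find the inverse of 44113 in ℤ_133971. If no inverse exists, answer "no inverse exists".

Apply the Euclidean algorithm to 133971 and 44113:
133971 = 3·44113 + 1632
44113 = 27·1632 + 49
1632 = 33·49 + 15
49 = 3·15 + 4
15 = 3·4 + 3
4 = 1·3 + 1
3 = 3·1 + 0
gcd = 1, so the inverse exists. Back-substitute:
1 = 4 − 3
1 = −15 + 4·4
1 = 4·49 − 13·15
1 = −13·1632 + 433·49
1 = 433·44113 − 11704·1632
1 = −11704·133971 + 35545·44113
So 44113·35545 ≡ 1 (mod 133971).

35545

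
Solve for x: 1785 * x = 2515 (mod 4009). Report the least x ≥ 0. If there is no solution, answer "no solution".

First find gcd(1785, 4009):
4009 = 2*1785 + 439
1785 = 4*439 + 29
439 = 15*29 + 4
29 = 7*4 + 1
4 = 4*1 + 0
gcd = 1, so a unique solution mod 4009 exists.
Back-substitute for the Bézout coefficients:
1 = 29 − 7·4
1 = −7·439 + 106·29
1 = 106·1785 − 431·439
1 = −431·4009 + 968·1785
So 1785·(968) ≡ 1 (mod 4009), giving 1785⁻¹ ≡ 968.
x ≡ 1785⁻¹·2515 ≡ 968·2515 ≡ 1057 (mod 4009).

1057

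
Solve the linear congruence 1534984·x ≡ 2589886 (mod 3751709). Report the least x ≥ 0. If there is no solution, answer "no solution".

3066947

First find gcd(1534984, 3751709):
3751709 = 2*1534984 + 681741
1534984 = 2*681741 + 171502
681741 = 3*171502 + 167235
171502 = 1*167235 + 4267
167235 = 39*4267 + 822
4267 = 5*822 + 157
822 = 5*157 + 37
157 = 4*37 + 9
37 = 4*9 + 1
9 = 9*1 + 0
gcd = 1, so a unique solution mod 3751709 exists.
Back-substitute for the Bézout coefficients:
1 = 37 − 4·9
1 = −4·157 + 17·37
1 = 17·822 − 89·157
1 = −89·4267 + 462·822
1 = 462·167235 − 18107·4267
1 = −18107·171502 + 18569·167235
1 = 18569·681741 − 73814·171502
1 = −73814·1534984 + 166197·681741
1 = 166197·3751709 − 406208·1534984
So 1534984·(-406208) ≡ 1 (mod 3751709), giving 1534984⁻¹ ≡ 3345501.
x ≡ 1534984⁻¹·2589886 ≡ 3345501·2589886 ≡ 3066947 (mod 3751709).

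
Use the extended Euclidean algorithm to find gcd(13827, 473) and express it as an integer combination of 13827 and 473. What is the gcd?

11

Repeated division:
13827 = 29×473 + 110
473 = 4×110 + 33
110 = 3×33 + 11
33 = 3×11 + 0
gcd(13827, 473) = 11.
Express as a combination:
11 = 110 − 3·33
11 = −3·473 + 13·110
11 = 13·13827 − 380·473
So 11 = (13)·13827 + (-380)·473.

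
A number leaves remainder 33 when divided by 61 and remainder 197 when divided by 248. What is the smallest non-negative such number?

Write x = 33 + 61·k. Then 61·k ≡ 197 − 33 ≡ 164 (mod 248).
Need 61⁻¹ mod 248. Extended Euclid on (248, 61):
248 = 4*61 + 4
61 = 15*4 + 1
4 = 4*1 + 0
Back-substitute:
1 = 61 − 15·4
1 = −15·248 + 61·61
61⁻¹ ≡ 61 (mod 248), so k ≡ 61·164 ≡ 84 (mod 248).
x = 33 + 61·84 = 5157.

5157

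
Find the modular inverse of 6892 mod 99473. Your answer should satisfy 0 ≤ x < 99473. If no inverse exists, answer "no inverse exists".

45421

Apply the Euclidean algorithm to 99473 and 6892:
99473 = 14×6892 + 2985
6892 = 2×2985 + 922
2985 = 3×922 + 219
922 = 4×219 + 46
219 = 4×46 + 35
46 = 1×35 + 11
35 = 3×11 + 2
11 = 5×2 + 1
2 = 2×1 + 0
Since gcd(6892, 99473) = 1, back-substitute to write 1 as a combination:
1 = 11 − 5·2
1 = −5·35 + 16·11
1 = 16·46 − 21·35
1 = −21·219 + 100·46
1 = 100·922 − 421·219
1 = −421·2985 + 1363·922
1 = 1363·6892 − 3147·2985
1 = −3147·99473 + 45421·6892
So 6892·45421 ≡ 1 (mod 99473).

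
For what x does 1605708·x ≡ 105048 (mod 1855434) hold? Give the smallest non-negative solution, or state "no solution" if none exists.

185011

First find gcd(1605708, 1855434):
1855434 = 1·1605708 + 249726
1605708 = 6·249726 + 107352
249726 = 2·107352 + 35022
107352 = 3·35022 + 2286
35022 = 15·2286 + 732
2286 = 3·732 + 90
732 = 8·90 + 12
90 = 7·12 + 6
12 = 2·6 + 0
gcd = 6 and 6 | 105048, so solutions exist. Divide through by 6: 267618x ≡ 17508 (mod 309239).
Now find 267618⁻¹ mod 309239:
309239 = 1*267618 + 41621
267618 = 6*41621 + 17892
41621 = 2*17892 + 5837
17892 = 3*5837 + 381
5837 = 15*381 + 122
381 = 3*122 + 15
122 = 8*15 + 2
15 = 7*2 + 1
2 = 2*1 + 0
Back-substitute:
1 = 15 − 7·2
1 = −7·122 + 57·15
1 = 57·381 − 178·122
1 = −178·5837 + 2727·381
1 = 2727·17892 − 8359·5837
1 = −8359·41621 + 19445·17892
1 = 19445·267618 − 125029·41621
1 = −125029·309239 + 144474·267618
So 267618⁻¹ ≡ 144474 (mod 309239).
Then x ≡ 144474·17508 ≡ 185011 (mod 309239); the smallest non-negative solution is x = 185011.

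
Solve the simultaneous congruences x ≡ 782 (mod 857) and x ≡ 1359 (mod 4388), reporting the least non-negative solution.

159327

Write x = 782 + 857·k. Then 857·k ≡ 1359 − 782 ≡ 577 (mod 4388).
Need 857⁻¹ mod 4388. Extended Euclid on (4388, 857):
4388 = 5×857 + 103
857 = 8×103 + 33
103 = 3×33 + 4
33 = 8×4 + 1
4 = 4×1 + 0
Back-substitute:
1 = 33 − 8·4
1 = −8·103 + 25·33
1 = 25·857 − 208·103
1 = −208·4388 + 1065·857
857⁻¹ ≡ 1065 (mod 4388), so k ≡ 1065·577 ≡ 185 (mod 4388).
x = 782 + 857·185 = 159327.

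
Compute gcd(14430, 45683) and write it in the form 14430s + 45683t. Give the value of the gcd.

Euclidean algorithm:
45683 = 3*14430 + 2393
14430 = 6*2393 + 72
2393 = 33*72 + 17
72 = 4*17 + 4
17 = 4*4 + 1
4 = 4*1 + 0
gcd(14430, 45683) = 1.
Back-substituting:
1 = 17 − 4·4
1 = −4·72 + 17·17
1 = 17·2393 − 565·72
1 = −565·14430 + 3407·2393
1 = 3407·45683 − 10786·14430
So 1 = (3407)·45683 + (-10786)·14430.

1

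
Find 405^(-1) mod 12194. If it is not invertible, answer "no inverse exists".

Extended Euclidean algorithm:
12194 = 30·405 + 44
405 = 9·44 + 9
44 = 4·9 + 8
9 = 1·8 + 1
8 = 8·1 + 0
gcd = 1, so the inverse exists. Back-substitute:
1 = 9 − 8
1 = −44 + 5·9
1 = 5·405 − 46·44
1 = −46·12194 + 1385·405
So 405·1385 ≡ 1 (mod 12194).

1385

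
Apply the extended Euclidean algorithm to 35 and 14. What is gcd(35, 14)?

Repeated division:
35 = 2*14 + 7
14 = 2*7 + 0
gcd(35, 14) = 7.
Express as a combination:
7 = 35 − 2·14
So 7 = (1)·35 + (-2)·14.

7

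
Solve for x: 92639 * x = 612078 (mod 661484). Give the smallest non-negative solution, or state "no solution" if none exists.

41614

First find gcd(92639, 661484):
661484 = 7·92639 + 13011
92639 = 7·13011 + 1562
13011 = 8·1562 + 515
1562 = 3·515 + 17
515 = 30·17 + 5
17 = 3·5 + 2
5 = 2·2 + 1
2 = 2·1 + 0
gcd = 1, so a unique solution mod 661484 exists.
Back-substitute for the Bézout coefficients:
1 = 5 − 2·2
1 = −2·17 + 7·5
1 = 7·515 − 212·17
1 = −212·1562 + 643·515
1 = 643·13011 − 5356·1562
1 = −5356·92639 + 38135·13011
1 = 38135·661484 − 272301·92639
So 92639·(-272301) ≡ 1 (mod 661484), giving 92639⁻¹ ≡ 389183.
x ≡ 92639⁻¹·612078 ≡ 389183·612078 ≡ 41614 (mod 661484).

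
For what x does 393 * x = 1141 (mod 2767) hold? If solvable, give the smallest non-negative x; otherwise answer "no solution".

First find gcd(393, 2767):
2767 = 7·393 + 16
393 = 24·16 + 9
16 = 1·9 + 7
9 = 1·7 + 2
7 = 3·2 + 1
2 = 2·1 + 0
gcd = 1, so a unique solution mod 2767 exists.
Back-substitute for the Bézout coefficients:
1 = 7 − 3·2
1 = −3·9 + 4·7
1 = 4·16 − 7·9
1 = −7·393 + 172·16
1 = 172·2767 − 1211·393
So 393·(-1211) ≡ 1 (mod 2767), giving 393⁻¹ ≡ 1556.
x ≡ 393⁻¹·1141 ≡ 1556·1141 ≡ 1749 (mod 2767).

1749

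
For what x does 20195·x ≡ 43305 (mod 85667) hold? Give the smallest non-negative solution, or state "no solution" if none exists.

69592

First find gcd(20195, 85667):
85667 = 4*20195 + 4887
20195 = 4*4887 + 647
4887 = 7*647 + 358
647 = 1*358 + 289
358 = 1*289 + 69
289 = 4*69 + 13
69 = 5*13 + 4
13 = 3*4 + 1
4 = 4*1 + 0
gcd = 1, so a unique solution mod 85667 exists.
Back-substitute for the Bézout coefficients:
1 = 13 − 3·4
1 = −3·69 + 16·13
1 = 16·289 − 67·69
1 = −67·358 + 83·289
1 = 83·647 − 150·358
1 = −150·4887 + 1133·647
1 = 1133·20195 − 4682·4887
1 = −4682·85667 + 19861·20195
So 20195·(19861) ≡ 1 (mod 85667), giving 20195⁻¹ ≡ 19861.
x ≡ 20195⁻¹·43305 ≡ 19861·43305 ≡ 69592 (mod 85667).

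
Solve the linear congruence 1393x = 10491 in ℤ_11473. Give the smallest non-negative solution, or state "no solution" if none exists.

no solution

gcd(1393, 11473):
11473 = 8×1393 + 329
1393 = 4×329 + 77
329 = 4×77 + 21
77 = 3×21 + 14
21 = 1×14 + 7
14 = 2×7 + 0
gcd = 7, but 7 ∤ 10491, so the congruence has no solution.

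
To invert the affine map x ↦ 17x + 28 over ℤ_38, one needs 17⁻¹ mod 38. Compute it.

Run Euclid on (38, 17):
38 = 2*17 + 4
17 = 4*4 + 1
4 = 4*1 + 0
The gcd is 1. Working backward:
1 = 17 − 4·4
1 = −4·38 + 9·17
So 17·9 ≡ 1 (mod 38).

9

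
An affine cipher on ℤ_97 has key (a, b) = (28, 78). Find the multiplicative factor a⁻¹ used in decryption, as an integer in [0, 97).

gcd(97, 28) by repeated division:
97 = 3×28 + 13
28 = 2×13 + 2
13 = 6×2 + 1
2 = 2×1 + 0
gcd = 1, so the inverse exists. Back-substitute:
1 = 13 − 6·2
1 = −6·28 + 13·13
1 = 13·97 − 45·28
Hence 28⁻¹ ≡ -45 ≡ 52 (mod 97).

52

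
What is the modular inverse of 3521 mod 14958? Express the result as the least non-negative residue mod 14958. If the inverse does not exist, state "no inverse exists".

599

Extended Euclidean algorithm:
14958 = 4*3521 + 874
3521 = 4*874 + 25
874 = 34*25 + 24
25 = 1*24 + 1
24 = 24*1 + 0
gcd = 1, so the inverse exists. Back-substitute:
1 = 25 − 24
1 = −874 + 35·25
1 = 35·3521 − 141·874
1 = −141·14958 + 599·3521
So 3521·599 ≡ 1 (mod 14958).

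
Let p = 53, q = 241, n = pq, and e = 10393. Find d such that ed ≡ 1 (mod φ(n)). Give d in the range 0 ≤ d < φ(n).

8617

φ(n) = (p−1)(q−1) = 52·240 = 12480.
Need d with 10393·d ≡ 1 (mod 12480). Apply the extended Euclidean algorithm:
12480 = 1×10393 + 2087
10393 = 4×2087 + 2045
2087 = 1×2045 + 42
2045 = 48×42 + 29
42 = 1×29 + 13
29 = 2×13 + 3
13 = 4×3 + 1
3 = 3×1 + 0
Back-substitute:
1 = 13 − 4·3
1 = −4·29 + 9·13
1 = 9·42 − 13·29
1 = −13·2045 + 633·42
1 = 633·2087 − 646·2045
1 = −646·10393 + 3217·2087
1 = 3217·12480 − 3863·10393
So 10393·(-3863) ≡ 1 (mod 12480), hence d ≡ -3863 ≡ 8617 (mod 12480).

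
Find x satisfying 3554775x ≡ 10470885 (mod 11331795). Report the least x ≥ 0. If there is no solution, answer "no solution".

23025

First find gcd(3554775, 11331795):
11331795 = 3*3554775 + 667470
3554775 = 5*667470 + 217425
667470 = 3*217425 + 15195
217425 = 14*15195 + 4695
15195 = 3*4695 + 1110
4695 = 4*1110 + 255
1110 = 4*255 + 90
255 = 2*90 + 75
90 = 1*75 + 15
75 = 5*15 + 0
gcd = 15 and 15 | 10470885, so solutions exist. Divide through by 15: 236985x ≡ 698059 (mod 755453).
Now find 236985⁻¹ mod 755453:
755453 = 3*236985 + 44498
236985 = 5*44498 + 14495
44498 = 3*14495 + 1013
14495 = 14*1013 + 313
1013 = 3*313 + 74
313 = 4*74 + 17
74 = 4*17 + 6
17 = 2*6 + 5
6 = 1*5 + 1
5 = 5*1 + 0
Back-substitute:
1 = 6 − 5
1 = −17 + 3·6
1 = 3·74 − 13·17
1 = −13·313 + 55·74
1 = 55·1013 − 178·313
1 = −178·14495 + 2547·1013
1 = 2547·44498 − 7819·14495
1 = −7819·236985 + 41642·44498
1 = 41642·755453 − 132745·236985
So 236985·(-132745) ≡ 1 (mod 755453), i.e. 236985⁻¹ ≡ 622708.
Then x ≡ 622708·698059 ≡ 23025 (mod 755453); the smallest non-negative solution is x = 23025.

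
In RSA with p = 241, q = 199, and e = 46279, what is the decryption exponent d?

φ(n) = (p−1)(q−1) = 240·198 = 47520.
Need d with 46279·d ≡ 1 (mod 47520). Apply the extended Euclidean algorithm:
47520 = 1·46279 + 1241
46279 = 37·1241 + 362
1241 = 3·362 + 155
362 = 2·155 + 52
155 = 2·52 + 51
52 = 1·51 + 1
51 = 51·1 + 0
Back-substitute:
1 = 52 − 51
1 = −155 + 3·52
1 = 3·362 − 7·155
1 = −7·1241 + 24·362
1 = 24·46279 − 895·1241
1 = −895·47520 + 919·46279
So 46279·919 ≡ 1 (mod 47520), hence d = 919.

919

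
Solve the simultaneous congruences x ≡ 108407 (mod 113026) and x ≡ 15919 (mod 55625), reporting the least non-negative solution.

Write x = 108407 + 113026·k. Then 113026·k ≡ 15919 − 108407 ≡ 18762 (mod 55625).
Need 113026⁻¹ mod 55625. Extended Euclid on (55625, 1776):
55625 = 31·1776 + 569
1776 = 3·569 + 69
569 = 8·69 + 17
69 = 4·17 + 1
17 = 17·1 + 0
Back-substitute:
1 = 69 − 4·17
1 = −4·569 + 33·69
1 = 33·1776 − 103·569
1 = −103·55625 + 3226·1776
113026⁻¹ ≡ 3226 (mod 55625), so k ≡ 3226·18762 ≡ 6212 (mod 55625).
x = 108407 + 113026·6212 = 702225919.

702225919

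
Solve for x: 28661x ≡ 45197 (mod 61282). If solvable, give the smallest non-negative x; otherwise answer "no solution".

First find gcd(28661, 61282):
61282 = 2·28661 + 3960
28661 = 7·3960 + 941
3960 = 4·941 + 196
941 = 4·196 + 157
196 = 1·157 + 39
157 = 4·39 + 1
39 = 39·1 + 0
gcd = 1, so a unique solution mod 61282 exists.
Back-substitute for the Bézout coefficients:
1 = 157 − 4·39
1 = −4·196 + 5·157
1 = 5·941 − 24·196
1 = −24·3960 + 101·941
1 = 101·28661 − 731·3960
1 = −731·61282 + 1563·28661
So 28661·(1563) ≡ 1 (mod 61282), giving 28661⁻¹ ≡ 1563.
x ≡ 28661⁻¹·45197 ≡ 1563·45197 ≡ 46047 (mod 61282).

46047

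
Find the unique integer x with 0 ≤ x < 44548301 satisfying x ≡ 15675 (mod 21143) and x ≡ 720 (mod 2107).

Write x = 15675 + 21143·k. Then 21143·k ≡ 720 − 15675 ≡ 1901 (mod 2107).
Need 21143⁻¹ mod 2107. Extended Euclid on (2107, 73):
2107 = 28×73 + 63
73 = 1×63 + 10
63 = 6×10 + 3
10 = 3×3 + 1
3 = 3×1 + 0
Back-substitute:
1 = 10 − 3·3
1 = −3·63 + 19·10
1 = 19·73 − 22·63
1 = −22·2107 + 635·73
21143⁻¹ ≡ 635 (mod 2107), so k ≡ 635·1901 ≡ 1931 (mod 2107).
x = 15675 + 21143·1931 = 40842808.

40842808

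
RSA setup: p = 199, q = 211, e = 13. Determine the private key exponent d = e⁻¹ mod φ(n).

φ(n) = (p−1)(q−1) = 198·210 = 41580.
Need d with 13·d ≡ 1 (mod 41580). Apply the extended Euclidean algorithm:
41580 = 3198×13 + 6
13 = 2×6 + 1
6 = 6×1 + 0
Back-substitute:
1 = 13 − 2·6
1 = −2·41580 + 6397·13
So 13·6397 ≡ 1 (mod 41580), hence d = 6397.

6397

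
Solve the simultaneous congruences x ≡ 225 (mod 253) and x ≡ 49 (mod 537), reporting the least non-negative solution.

Write x = 225 + 253·k. Then 253·k ≡ 49 − 225 ≡ 361 (mod 537).
Need 253⁻¹ mod 537. Extended Euclid on (537, 253):
537 = 2*253 + 31
253 = 8*31 + 5
31 = 6*5 + 1
5 = 5*1 + 0
Back-substitute:
1 = 31 − 6·5
1 = −6·253 + 49·31
1 = 49·537 − 104·253
253⁻¹ ≡ 433 (mod 537), so k ≡ 433·361 ≡ 46 (mod 537).
x = 225 + 253·46 = 11863.

11863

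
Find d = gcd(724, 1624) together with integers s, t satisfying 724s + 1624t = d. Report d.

4

Euclidean algorithm:
1624 = 2·724 + 176
724 = 4·176 + 20
176 = 8·20 + 16
20 = 1·16 + 4
16 = 4·4 + 0
gcd(724, 1624) = 4.
Working backward:
4 = 20 − 16
4 = −176 + 9·20
4 = 9·724 − 37·176
4 = −37·1624 + 83·724
So 4 = (-37)·1624 + (83)·724.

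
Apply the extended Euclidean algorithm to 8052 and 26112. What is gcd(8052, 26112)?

12

Repeated division:
26112 = 3*8052 + 1956
8052 = 4*1956 + 228
1956 = 8*228 + 132
228 = 1*132 + 96
132 = 1*96 + 36
96 = 2*36 + 24
36 = 1*24 + 12
24 = 2*12 + 0
gcd(8052, 26112) = 12.
Express as a combination:
12 = 36 − 24
12 = −96 + 3·36
12 = 3·132 − 4·96
12 = −4·228 + 7·132
12 = 7·1956 − 60·228
12 = −60·8052 + 247·1956
12 = 247·26112 − 801·8052
So 12 = (247)·26112 + (-801)·8052.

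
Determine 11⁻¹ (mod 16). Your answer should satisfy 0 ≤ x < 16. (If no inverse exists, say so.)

3

Run Euclid on (16, 11):
16 = 1*11 + 5
11 = 2*5 + 1
5 = 5*1 + 0
Since gcd(11, 16) = 1, back-substitute to write 1 as a combination:
1 = 11 − 2·5
1 = −2·16 + 3·11
So 11·3 ≡ 1 (mod 16).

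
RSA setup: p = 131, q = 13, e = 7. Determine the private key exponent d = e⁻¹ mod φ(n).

223

φ(n) = (p−1)(q−1) = 130·12 = 1560.
Need d with 7·d ≡ 1 (mod 1560). Apply the extended Euclidean algorithm:
1560 = 222·7 + 6
7 = 1·6 + 1
6 = 6·1 + 0
Back-substitute:
1 = 7 − 6
1 = −1560 + 223·7
So 7·223 ≡ 1 (mod 1560), hence d = 223.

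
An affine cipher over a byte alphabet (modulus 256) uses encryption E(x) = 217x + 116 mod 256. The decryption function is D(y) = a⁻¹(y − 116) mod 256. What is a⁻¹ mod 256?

105

Run Euclid on (256, 217):
256 = 1×217 + 39
217 = 5×39 + 22
39 = 1×22 + 17
22 = 1×17 + 5
17 = 3×5 + 2
5 = 2×2 + 1
2 = 2×1 + 0
The gcd is 1. Working backward:
1 = 5 − 2·2
1 = −2·17 + 7·5
1 = 7·22 − 9·17
1 = −9·39 + 16·22
1 = 16·217 − 89·39
1 = −89·256 + 105·217
So 217·105 ≡ 1 (mod 256).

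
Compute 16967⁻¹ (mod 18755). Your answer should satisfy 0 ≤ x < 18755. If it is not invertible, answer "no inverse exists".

493

gcd(18755, 16967) by repeated division:
18755 = 1×16967 + 1788
16967 = 9×1788 + 875
1788 = 2×875 + 38
875 = 23×38 + 1
38 = 38×1 + 0
gcd = 1, so the inverse exists. Back-substitute:
1 = 875 − 23·38
1 = −23·1788 + 47·875
1 = 47·16967 − 446·1788
1 = −446·18755 + 493·16967
So 16967·493 ≡ 1 (mod 18755).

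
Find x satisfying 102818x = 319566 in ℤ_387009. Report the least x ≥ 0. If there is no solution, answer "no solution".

First find gcd(102818, 387009):
387009 = 3×102818 + 78555
102818 = 1×78555 + 24263
78555 = 3×24263 + 5766
24263 = 4×5766 + 1199
5766 = 4×1199 + 970
1199 = 1×970 + 229
970 = 4×229 + 54
229 = 4×54 + 13
54 = 4×13 + 2
13 = 6×2 + 1
2 = 2×1 + 0
gcd = 1, so a unique solution mod 387009 exists.
Back-substitute for the Bézout coefficients:
1 = 13 − 6·2
1 = −6·54 + 25·13
1 = 25·229 − 106·54
1 = −106·970 + 449·229
1 = 449·1199 − 555·970
1 = −555·5766 + 2669·1199
1 = 2669·24263 − 11231·5766
1 = −11231·78555 + 36362·24263
1 = 36362·102818 − 47593·78555
1 = −47593·387009 + 179141·102818
So 102818·(179141) ≡ 1 (mod 387009), giving 102818⁻¹ ≡ 179141.
x ≡ 102818⁻¹·319566 ≡ 179141·319566 ≡ 227508 (mod 387009).

227508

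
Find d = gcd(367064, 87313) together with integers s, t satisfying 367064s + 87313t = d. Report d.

1

Apply Euclid's algorithm to 367064 and 87313:
367064 = 4*87313 + 17812
87313 = 4*17812 + 16065
17812 = 1*16065 + 1747
16065 = 9*1747 + 342
1747 = 5*342 + 37
342 = 9*37 + 9
37 = 4*9 + 1
9 = 9*1 + 0
gcd(367064, 87313) = 1.
Working backward:
1 = 37 − 4·9
1 = −4·342 + 37·37
1 = 37·1747 − 189·342
1 = −189·16065 + 1738·1747
1 = 1738·17812 − 1927·16065
1 = −1927·87313 + 9446·17812
1 = 9446·367064 − 39711·87313
So 1 = (9446)·367064 + (-39711)·87313.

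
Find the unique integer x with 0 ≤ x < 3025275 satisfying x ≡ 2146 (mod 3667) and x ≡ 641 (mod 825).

Write x = 2146 + 3667·k. Then 3667·k ≡ 641 − 2146 ≡ 145 (mod 825).
Need 3667⁻¹ mod 825. Extended Euclid on (825, 367):
825 = 2*367 + 91
367 = 4*91 + 3
91 = 30*3 + 1
3 = 3*1 + 0
Back-substitute:
1 = 91 − 30·3
1 = −30·367 + 121·91
1 = 121·825 − 272·367
3667⁻¹ ≡ 553 (mod 825), so k ≡ 553·145 ≡ 160 (mod 825).
x = 2146 + 3667·160 = 588866.

588866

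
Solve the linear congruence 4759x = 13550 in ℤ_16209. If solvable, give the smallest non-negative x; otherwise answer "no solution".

15500

First find gcd(4759, 16209):
16209 = 3×4759 + 1932
4759 = 2×1932 + 895
1932 = 2×895 + 142
895 = 6×142 + 43
142 = 3×43 + 13
43 = 3×13 + 4
13 = 3×4 + 1
4 = 4×1 + 0
gcd = 1, so a unique solution mod 16209 exists.
Back-substitute for the Bézout coefficients:
1 = 13 − 3·4
1 = −3·43 + 10·13
1 = 10·142 − 33·43
1 = −33·895 + 208·142
1 = 208·1932 − 449·895
1 = −449·4759 + 1106·1932
1 = 1106·16209 − 3767·4759
So 4759·(-3767) ≡ 1 (mod 16209), giving 4759⁻¹ ≡ 12442.
x ≡ 4759⁻¹·13550 ≡ 12442·13550 ≡ 15500 (mod 16209).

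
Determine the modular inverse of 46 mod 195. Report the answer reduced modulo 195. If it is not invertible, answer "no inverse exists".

gcd(195, 46) by repeated division:
195 = 4·46 + 11
46 = 4·11 + 2
11 = 5·2 + 1
2 = 2·1 + 0
Since gcd(46, 195) = 1, back-substitute to write 1 as a combination:
1 = 11 − 5·2
1 = −5·46 + 21·11
1 = 21·195 − 89·46
Hence 46⁻¹ ≡ -89 ≡ 106 (mod 195).

106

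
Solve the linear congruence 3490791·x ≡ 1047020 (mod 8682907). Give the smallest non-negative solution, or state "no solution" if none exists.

8018900

First find gcd(3490791, 8682907):
8682907 = 2×3490791 + 1701325
3490791 = 2×1701325 + 88141
1701325 = 19×88141 + 26646
88141 = 3×26646 + 8203
26646 = 3×8203 + 2037
8203 = 4×2037 + 55
2037 = 37×55 + 2
55 = 27×2 + 1
2 = 2×1 + 0
gcd = 1, so a unique solution mod 8682907 exists.
Back-substitute for the Bézout coefficients:
1 = 55 − 27·2
1 = −27·2037 + 1000·55
1 = 1000·8203 − 4027·2037
1 = −4027·26646 + 13081·8203
1 = 13081·88141 − 43270·26646
1 = −43270·1701325 + 835211·88141
1 = 835211·3490791 − 1713692·1701325
1 = −1713692·8682907 + 4262595·3490791
So 3490791·(4262595) ≡ 1 (mod 8682907), giving 3490791⁻¹ ≡ 4262595.
x ≡ 3490791⁻¹·1047020 ≡ 4262595·1047020 ≡ 8018900 (mod 8682907).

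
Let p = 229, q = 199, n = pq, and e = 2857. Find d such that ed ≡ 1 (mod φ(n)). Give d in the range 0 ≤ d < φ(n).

φ(n) = (p−1)(q−1) = 228·198 = 45144.
Need d with 2857·d ≡ 1 (mod 45144). Apply the extended Euclidean algorithm:
45144 = 15·2857 + 2289
2857 = 1·2289 + 568
2289 = 4·568 + 17
568 = 33·17 + 7
17 = 2·7 + 3
7 = 2·3 + 1
3 = 3·1 + 0
Back-substitute:
1 = 7 − 2·3
1 = −2·17 + 5·7
1 = 5·568 − 167·17
1 = −167·2289 + 673·568
1 = 673·2857 − 840·2289
1 = −840·45144 + 13273·2857
So 2857·13273 ≡ 1 (mod 45144), hence d = 13273.

13273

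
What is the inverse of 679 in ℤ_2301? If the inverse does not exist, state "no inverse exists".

61

Run Euclid on (2301, 679):
2301 = 3·679 + 264
679 = 2·264 + 151
264 = 1·151 + 113
151 = 1·113 + 38
113 = 2·38 + 37
38 = 1·37 + 1
37 = 37·1 + 0
The gcd is 1. Working backward:
1 = 38 − 37
1 = −113 + 3·38
1 = 3·151 − 4·113
1 = −4·264 + 7·151
1 = 7·679 − 18·264
1 = −18·2301 + 61·679
So 679·61 ≡ 1 (mod 2301).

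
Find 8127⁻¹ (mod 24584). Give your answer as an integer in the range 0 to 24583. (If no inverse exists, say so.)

no inverse exists

Compute gcd(8127, 24584):
24584 = 3·8127 + 203
8127 = 40·203 + 7
203 = 29·7 + 0
gcd(8127, 24584) = 7 ≠ 1, so 8127 has no multiplicative inverse modulo 24584.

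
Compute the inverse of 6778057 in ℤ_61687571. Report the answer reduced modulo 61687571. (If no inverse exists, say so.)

Euclidean algorithm on 61687571, 6778057:
61687571 = 9×6778057 + 685058
6778057 = 9×685058 + 612535
685058 = 1×612535 + 72523
612535 = 8×72523 + 32351
72523 = 2×32351 + 7821
32351 = 4×7821 + 1067
7821 = 7×1067 + 352
1067 = 3×352 + 11
352 = 32×11 + 0
Since gcd = 11 > 1, 6778057 is not a unit mod 61687571.

no inverse exists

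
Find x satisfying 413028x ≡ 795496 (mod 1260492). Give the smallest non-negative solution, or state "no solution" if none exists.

no solution

gcd(413028, 1260492):
1260492 = 3·413028 + 21408
413028 = 19·21408 + 6276
21408 = 3·6276 + 2580
6276 = 2·2580 + 1116
2580 = 2·1116 + 348
1116 = 3·348 + 72
348 = 4·72 + 60
72 = 1·60 + 12
60 = 5·12 + 0
gcd = 12, but 12 ∤ 795496, so the congruence has no solution.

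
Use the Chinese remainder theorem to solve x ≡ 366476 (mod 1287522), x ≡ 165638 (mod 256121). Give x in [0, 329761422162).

Write x = 366476 + 1287522·k. Then 1287522·k ≡ 165638 − 366476 ≡ 55283 (mod 256121).
Need 1287522⁻¹ mod 256121. Extended Euclid on (256121, 6917):
256121 = 37·6917 + 192
6917 = 36·192 + 5
192 = 38·5 + 2
5 = 2·2 + 1
2 = 2·1 + 0
Back-substitute:
1 = 5 − 2·2
1 = −2·192 + 77·5
1 = 77·6917 − 2774·192
1 = −2774·256121 + 102715·6917
1287522⁻¹ ≡ 102715 (mod 256121), so k ≡ 102715·55283 ≡ 190775 (mod 256121).
x = 366476 + 1287522·190775 = 245627376026.

245627376026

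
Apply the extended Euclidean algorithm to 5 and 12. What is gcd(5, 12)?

1

Repeated division:
12 = 2*5 + 2
5 = 2*2 + 1
2 = 2*1 + 0
gcd(5, 12) = 1.
Working backward:
1 = 5 − 2·2
1 = −2·12 + 5·5
So 1 = (-2)·12 + (5)·5.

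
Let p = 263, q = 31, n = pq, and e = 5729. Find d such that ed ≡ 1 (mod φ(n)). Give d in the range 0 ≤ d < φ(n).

φ(n) = (p−1)(q−1) = 262·30 = 7860.
Need d with 5729·d ≡ 1 (mod 7860). Apply the extended Euclidean algorithm:
7860 = 1*5729 + 2131
5729 = 2*2131 + 1467
2131 = 1*1467 + 664
1467 = 2*664 + 139
664 = 4*139 + 108
139 = 1*108 + 31
108 = 3*31 + 15
31 = 2*15 + 1
15 = 15*1 + 0
Back-substitute:
1 = 31 − 2·15
1 = −2·108 + 7·31
1 = 7·139 − 9·108
1 = −9·664 + 43·139
1 = 43·1467 − 95·664
1 = −95·2131 + 138·1467
1 = 138·5729 − 371·2131
1 = −371·7860 + 509·5729
So 5729·509 ≡ 1 (mod 7860), hence d = 509.

509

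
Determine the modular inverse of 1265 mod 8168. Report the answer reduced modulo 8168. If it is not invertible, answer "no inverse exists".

2473

Extended Euclidean algorithm:
8168 = 6*1265 + 578
1265 = 2*578 + 109
578 = 5*109 + 33
109 = 3*33 + 10
33 = 3*10 + 3
10 = 3*3 + 1
3 = 3*1 + 0
Since gcd(1265, 8168) = 1, back-substitute to write 1 as a combination:
1 = 10 − 3·3
1 = −3·33 + 10·10
1 = 10·109 − 33·33
1 = −33·578 + 175·109
1 = 175·1265 − 383·578
1 = −383·8168 + 2473·1265
So 1265·2473 ≡ 1 (mod 8168).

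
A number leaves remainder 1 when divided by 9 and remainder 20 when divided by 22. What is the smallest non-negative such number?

64

Write x = 1 + 9·k. Then 9·k ≡ 20 − 1 ≡ 19 (mod 22).
Need 9⁻¹ mod 22. Extended Euclid on (22, 9):
22 = 2·9 + 4
9 = 2·4 + 1
4 = 4·1 + 0
Back-substitute:
1 = 9 − 2·4
1 = −2·22 + 5·9
9⁻¹ ≡ 5 (mod 22), so k ≡ 5·19 ≡ 7 (mod 22).
x = 1 + 9·7 = 64.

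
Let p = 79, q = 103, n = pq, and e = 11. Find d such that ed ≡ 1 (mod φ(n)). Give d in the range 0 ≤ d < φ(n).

φ(n) = (p−1)(q−1) = 78·102 = 7956.
Need d with 11·d ≡ 1 (mod 7956). Apply the extended Euclidean algorithm:
7956 = 723×11 + 3
11 = 3×3 + 2
3 = 1×2 + 1
2 = 2×1 + 0
Back-substitute:
1 = 3 − 2
1 = −11 + 4·3
1 = 4·7956 − 2893·11
So 11·(-2893) ≡ 1 (mod 7956), hence d ≡ -2893 ≡ 5063 (mod 7956).

5063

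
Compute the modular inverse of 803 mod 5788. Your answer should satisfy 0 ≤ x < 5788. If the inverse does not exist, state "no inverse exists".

4159

gcd(5788, 803) by repeated division:
5788 = 7·803 + 167
803 = 4·167 + 135
167 = 1·135 + 32
135 = 4·32 + 7
32 = 4·7 + 4
7 = 1·4 + 3
4 = 1·3 + 1
3 = 3·1 + 0
The gcd is 1. Working backward:
1 = 4 − 3
1 = −7 + 2·4
1 = 2·32 − 9·7
1 = −9·135 + 38·32
1 = 38·167 − 47·135
1 = −47·803 + 226·167
1 = 226·5788 − 1629·803
Hence 803⁻¹ ≡ -1629 ≡ 4159 (mod 5788).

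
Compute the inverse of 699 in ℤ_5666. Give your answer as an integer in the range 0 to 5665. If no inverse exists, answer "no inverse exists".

gcd(5666, 699) by repeated division:
5666 = 8×699 + 74
699 = 9×74 + 33
74 = 2×33 + 8
33 = 4×8 + 1
8 = 8×1 + 0
The gcd is 1. Working backward:
1 = 33 − 4·8
1 = −4·74 + 9·33
1 = 9·699 − 85·74
1 = −85·5666 + 689·699
So 699·689 ≡ 1 (mod 5666).

689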